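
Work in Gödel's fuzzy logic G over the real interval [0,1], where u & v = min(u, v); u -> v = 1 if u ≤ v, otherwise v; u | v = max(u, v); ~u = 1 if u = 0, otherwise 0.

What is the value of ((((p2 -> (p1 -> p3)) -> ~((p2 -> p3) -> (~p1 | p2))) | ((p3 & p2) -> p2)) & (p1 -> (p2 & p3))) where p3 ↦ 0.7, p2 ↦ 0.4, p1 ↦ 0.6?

0.40

(p1 -> p3): 0.6 ≤ 0.7, so result = 1
(p2 -> (p1 -> p3)): 0.4 ≤ 1, so result = 1
(p2 -> p3): 0.4 ≤ 0.7, so result = 1
~p1: Gödel ¬ of 0.6 = 0 (operand ≠ 0)
(~p1 | p2) = max(0, 0.4) = 0.4
((p2 -> p3) -> (~p1 | p2)): 1 > 0.4, so result = 0.4
~((p2 -> p3) -> (~p1 | p2)): Gödel ¬ of 0.4 = 0 (operand ≠ 0)
((p2 -> (p1 -> p3)) -> ~((p2 -> p3) -> (~p1 | p2))): 1 > 0, so result = 0
(p3 & p2) = min(0.7, 0.4) = 0.4
((p3 & p2) -> p2): 0.4 ≤ 0.4, so result = 1
(((p2 -> (p1 -> p3)) -> ~((p2 -> p3) -> (~p1 | p2))) | ((p3 & p2) -> p2)) = max(0, 1) = 1
(p2 & p3) = min(0.4, 0.7) = 0.4
(p1 -> (p2 & p3)): 0.6 > 0.4, so result = 0.4
((((p2 -> (p1 -> p3)) -> ~((p2 -> p3) -> (~p1 | p2))) | ((p3 & p2) -> p2)) & (p1 -> (p2 & p3))) = min(1, 0.4) = 0.4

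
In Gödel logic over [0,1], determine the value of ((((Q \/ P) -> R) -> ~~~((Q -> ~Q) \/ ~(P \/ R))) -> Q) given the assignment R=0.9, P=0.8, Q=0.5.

0.50

(Q \/ P) = max(0.5, 0.8) = 0.8
((Q \/ P) -> R): 0.8 ≤ 0.9, so result = 1
~Q: Gödel ¬ of 0.5 = 0 (operand ≠ 0)
(Q -> ~Q): 0.5 > 0, so result = 0
(P \/ R) = max(0.8, 0.9) = 0.9
~(P \/ R): Gödel ¬ of 0.9 = 0 (operand ≠ 0)
((Q -> ~Q) \/ ~(P \/ R)) = max(0, 0) = 0
~((Q -> ~Q) \/ ~(P \/ R)): Gödel ¬ of 0 = 1 (operand is 0)
~~((Q -> ~Q) \/ ~(P \/ R)): Gödel ¬ of 1 = 0 (operand ≠ 0)
~~~((Q -> ~Q) \/ ~(P \/ R)): Gödel ¬ of 0 = 1 (operand is 0)
(((Q \/ P) -> R) -> ~~~((Q -> ~Q) \/ ~(P \/ R))): 1 ≤ 1, so result = 1
((((Q \/ P) -> R) -> ~~~((Q -> ~Q) \/ ~(P \/ R))) -> Q): 1 > 0.5, so result = 0.5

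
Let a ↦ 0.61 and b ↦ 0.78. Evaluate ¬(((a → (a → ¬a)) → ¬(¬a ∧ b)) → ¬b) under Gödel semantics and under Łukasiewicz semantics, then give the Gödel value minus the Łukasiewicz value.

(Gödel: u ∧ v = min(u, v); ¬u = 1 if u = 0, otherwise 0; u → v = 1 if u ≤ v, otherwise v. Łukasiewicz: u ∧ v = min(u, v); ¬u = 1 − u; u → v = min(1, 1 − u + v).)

0.61

Gödel evaluation:
  ¬a: Gödel ¬ of 0.61 = 0 (operand ≠ 0)
  (a → ¬a): 0.61 > 0, so result = 0
  (a → (a → ¬a)): 0.61 > 0, so result = 0
  ¬a: Gödel ¬ of 0.61 = 0 (operand ≠ 0)
  (¬a ∧ b) = min(0, 0.78) = 0
  ¬(¬a ∧ b): Gödel ¬ of 0 = 1 (operand is 0)
  ((a → (a → ¬a)) → ¬(¬a ∧ b)): 0 ≤ 1, so result = 1
  ¬b: Gödel ¬ of 0.78 = 0 (operand ≠ 0)
  (((a → (a → ¬a)) → ¬(¬a ∧ b)) → ¬b): 1 > 0, so result = 0
  ¬(((a → (a → ¬a)) → ¬(¬a ∧ b)) → ¬b): Gödel ¬ of 0 = 1 (operand is 0)
  Gödel value = 1
Łukasiewicz evaluation:
  ¬a: Łukasiewicz ¬ gives 1 − 0.61 = 0.39
  (a → ¬a): min(1, 1 − 0.61 + 0.39) = 0.78
  (a → (a → ¬a)): min(1, 1 − 0.61 + 0.78) = 1
  ¬a: Łukasiewicz ¬ gives 1 − 0.61 = 0.39
  (¬a ∧ b) = min(0.39, 0.78) = 0.39
  ¬(¬a ∧ b): Łukasiewicz ¬ gives 1 − 0.39 = 0.61
  ((a → (a → ¬a)) → ¬(¬a ∧ b)): min(1, 1 − 1 + 0.61) = 0.61
  ¬b: Łukasiewicz ¬ gives 1 − 0.78 = 0.22
  (((a → (a → ¬a)) → ¬(¬a ∧ b)) → ¬b): min(1, 1 − 0.61 + 0.22) = 0.61
  ¬(((a → (a → ¬a)) → ¬(¬a ∧ b)) → ¬b): Łukasiewicz ¬ gives 1 − 0.61 = 0.39
  Łukasiewicz value = 0.39
Difference: 1 − 0.39 = 0.61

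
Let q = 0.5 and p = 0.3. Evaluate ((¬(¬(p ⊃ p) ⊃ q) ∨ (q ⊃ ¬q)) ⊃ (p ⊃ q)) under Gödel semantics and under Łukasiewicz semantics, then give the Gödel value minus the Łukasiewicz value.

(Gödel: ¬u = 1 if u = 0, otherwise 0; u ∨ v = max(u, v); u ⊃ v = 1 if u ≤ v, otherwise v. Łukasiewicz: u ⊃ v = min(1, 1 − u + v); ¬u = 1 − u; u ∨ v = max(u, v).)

0.00

Gödel evaluation:
  (p ⊃ p): 0.3 ≤ 0.3, so result = 1
  ¬(p ⊃ p): Gödel ¬ of 1 = 0 (operand ≠ 0)
  (¬(p ⊃ p) ⊃ q): 0 ≤ 0.5, so result = 1
  ¬(¬(p ⊃ p) ⊃ q): Gödel ¬ of 1 = 0 (operand ≠ 0)
  ¬q: Gödel ¬ of 0.5 = 0 (operand ≠ 0)
  (q ⊃ ¬q): 0.5 > 0, so result = 0
  (¬(¬(p ⊃ p) ⊃ q) ∨ (q ⊃ ¬q)) = max(0, 0) = 0
  (p ⊃ q): 0.3 ≤ 0.5, so result = 1
  ((¬(¬(p ⊃ p) ⊃ q) ∨ (q ⊃ ¬q)) ⊃ (p ⊃ q)): 0 ≤ 1, so result = 1
  Gödel value = 1
Łukasiewicz evaluation:
  (p ⊃ p): min(1, 1 − 0.3 + 0.3) = 1
  ¬(p ⊃ p): Łukasiewicz ¬ gives 1 − 1 = 0
  (¬(p ⊃ p) ⊃ q): min(1, 1 − 0 + 0.5) = 1
  ¬(¬(p ⊃ p) ⊃ q): Łukasiewicz ¬ gives 1 − 1 = 0
  ¬q: Łukasiewicz ¬ gives 1 − 0.5 = 0.5
  (q ⊃ ¬q): min(1, 1 − 0.5 + 0.5) = 1
  (¬(¬(p ⊃ p) ⊃ q) ∨ (q ⊃ ¬q)) = max(0, 1) = 1
  (p ⊃ q): min(1, 1 − 0.3 + 0.5) = 1
  ((¬(¬(p ⊃ p) ⊃ q) ∨ (q ⊃ ¬q)) ⊃ (p ⊃ q)): min(1, 1 − 1 + 1) = 1
  Łukasiewicz value = 1
Difference: 1 − 1 = 0.00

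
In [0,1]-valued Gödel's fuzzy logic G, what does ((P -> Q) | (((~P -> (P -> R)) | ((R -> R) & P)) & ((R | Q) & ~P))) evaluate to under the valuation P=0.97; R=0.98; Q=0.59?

(P -> Q): 0.97 > 0.59, so result = 0.59
~P: Gödel ¬ of 0.97 = 0 (operand ≠ 0)
(P -> R): 0.97 ≤ 0.98, so result = 1
(~P -> (P -> R)): 0 ≤ 1, so result = 1
(R -> R): 0.98 ≤ 0.98, so result = 1
((R -> R) & P) = min(1, 0.97) = 0.97
((~P -> (P -> R)) | ((R -> R) & P)) = max(1, 0.97) = 1
(R | Q) = max(0.98, 0.59) = 0.98
~P: Gödel ¬ of 0.97 = 0 (operand ≠ 0)
((R | Q) & ~P) = min(0.98, 0) = 0
(((~P -> (P -> R)) | ((R -> R) & P)) & ((R | Q) & ~P)) = min(1, 0) = 0
((P -> Q) | (((~P -> (P -> R)) | ((R -> R) & P)) & ((R | Q) & ~P))) = max(0.59, 0) = 0.59

0.59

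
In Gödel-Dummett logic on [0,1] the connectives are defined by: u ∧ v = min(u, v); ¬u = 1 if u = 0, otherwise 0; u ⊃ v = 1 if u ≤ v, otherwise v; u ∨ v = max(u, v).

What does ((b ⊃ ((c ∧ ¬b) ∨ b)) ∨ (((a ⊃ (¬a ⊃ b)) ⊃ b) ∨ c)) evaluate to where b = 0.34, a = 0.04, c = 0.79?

1.00

¬b: Gödel ¬ of 0.34 = 0 (operand ≠ 0)
(c ∧ ¬b) = min(0.79, 0) = 0
((c ∧ ¬b) ∨ b) = max(0, 0.34) = 0.34
(b ⊃ ((c ∧ ¬b) ∨ b)): 0.34 ≤ 0.34, so result = 1
¬a: Gödel ¬ of 0.04 = 0 (operand ≠ 0)
(¬a ⊃ b): 0 ≤ 0.34, so result = 1
(a ⊃ (¬a ⊃ b)): 0.04 ≤ 1, so result = 1
((a ⊃ (¬a ⊃ b)) ⊃ b): 1 > 0.34, so result = 0.34
(((a ⊃ (¬a ⊃ b)) ⊃ b) ∨ c) = max(0.34, 0.79) = 0.79
((b ⊃ ((c ∧ ¬b) ∨ b)) ∨ (((a ⊃ (¬a ⊃ b)) ⊃ b) ∨ c)) = max(1, 0.79) = 1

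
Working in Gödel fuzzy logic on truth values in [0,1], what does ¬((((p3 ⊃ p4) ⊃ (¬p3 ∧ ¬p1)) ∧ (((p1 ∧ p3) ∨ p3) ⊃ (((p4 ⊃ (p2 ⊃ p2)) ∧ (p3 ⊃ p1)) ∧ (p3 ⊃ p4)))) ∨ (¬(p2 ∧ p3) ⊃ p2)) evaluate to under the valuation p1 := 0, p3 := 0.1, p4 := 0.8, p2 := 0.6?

0.00

(p3 ⊃ p4): 0.1 ≤ 0.8, so result = 1
¬p3: Gödel ¬ of 0.1 = 0 (operand ≠ 0)
¬p1: Gödel ¬ of 0 = 1 (operand is 0)
(¬p3 ∧ ¬p1) = min(0, 1) = 0
((p3 ⊃ p4) ⊃ (¬p3 ∧ ¬p1)): 1 > 0, so result = 0
(p1 ∧ p3) = min(0, 0.1) = 0
((p1 ∧ p3) ∨ p3) = max(0, 0.1) = 0.1
(p2 ⊃ p2): 0.6 ≤ 0.6, so result = 1
(p4 ⊃ (p2 ⊃ p2)): 0.8 ≤ 1, so result = 1
(p3 ⊃ p1): 0.1 > 0, so result = 0
((p4 ⊃ (p2 ⊃ p2)) ∧ (p3 ⊃ p1)) = min(1, 0) = 0
(p3 ⊃ p4): 0.1 ≤ 0.8, so result = 1
(((p4 ⊃ (p2 ⊃ p2)) ∧ (p3 ⊃ p1)) ∧ (p3 ⊃ p4)) = min(0, 1) = 0
(((p1 ∧ p3) ∨ p3) ⊃ (((p4 ⊃ (p2 ⊃ p2)) ∧ (p3 ⊃ p1)) ∧ (p3 ⊃ p4))): 0.1 > 0, so result = 0
(((p3 ⊃ p4) ⊃ (¬p3 ∧ ¬p1)) ∧ (((p1 ∧ p3) ∨ p3) ⊃ (((p4 ⊃ (p2 ⊃ p2)) ∧ (p3 ⊃ p1)) ∧ (p3 ⊃ p4)))) = min(0, 0) = 0
(p2 ∧ p3) = min(0.6, 0.1) = 0.1
¬(p2 ∧ p3): Gödel ¬ of 0.1 = 0 (operand ≠ 0)
(¬(p2 ∧ p3) ⊃ p2): 0 ≤ 0.6, so result = 1
((((p3 ⊃ p4) ⊃ (¬p3 ∧ ¬p1)) ∧ (((p1 ∧ p3) ∨ p3) ⊃ (((p4 ⊃ (p2 ⊃ p2)) ∧ (p3 ⊃ p1)) ∧ (p3 ⊃ p4)))) ∨ (¬(p2 ∧ p3) ⊃ p2)) = max(0, 1) = 1
¬((((p3 ⊃ p4) ⊃ (¬p3 ∧ ¬p1)) ∧ (((p1 ∧ p3) ∨ p3) ⊃ (((p4 ⊃ (p2 ⊃ p2)) ∧ (p3 ⊃ p1)) ∧ (p3 ⊃ p4)))) ∨ (¬(p2 ∧ p3) ⊃ p2)): Gödel ¬ of 1 = 0 (operand ≠ 0)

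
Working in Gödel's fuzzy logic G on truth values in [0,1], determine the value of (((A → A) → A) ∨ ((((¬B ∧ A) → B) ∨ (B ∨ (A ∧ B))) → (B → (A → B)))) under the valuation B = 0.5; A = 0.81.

1.00

(A → A): 0.81 ≤ 0.81, so result = 1
((A → A) → A): 1 > 0.81, so result = 0.81
¬B: Gödel ¬ of 0.5 = 0 (operand ≠ 0)
(¬B ∧ A) = min(0, 0.81) = 0
((¬B ∧ A) → B): 0 ≤ 0.5, so result = 1
(A ∧ B) = min(0.81, 0.5) = 0.5
(B ∨ (A ∧ B)) = max(0.5, 0.5) = 0.5
(((¬B ∧ A) → B) ∨ (B ∨ (A ∧ B))) = max(1, 0.5) = 1
(A → B): 0.81 > 0.5, so result = 0.5
(B → (A → B)): 0.5 ≤ 0.5, so result = 1
((((¬B ∧ A) → B) ∨ (B ∨ (A ∧ B))) → (B → (A → B))): 1 ≤ 1, so result = 1
(((A → A) → A) ∨ ((((¬B ∧ A) → B) ∨ (B ∨ (A ∧ B))) → (B → (A → B)))) = max(0.81, 1) = 1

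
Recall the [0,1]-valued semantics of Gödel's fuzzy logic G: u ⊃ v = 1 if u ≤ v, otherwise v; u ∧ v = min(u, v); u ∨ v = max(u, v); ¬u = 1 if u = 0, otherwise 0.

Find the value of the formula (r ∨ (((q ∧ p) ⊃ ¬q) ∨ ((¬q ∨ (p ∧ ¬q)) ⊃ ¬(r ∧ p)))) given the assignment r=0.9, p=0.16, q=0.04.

(q ∧ p) = min(0.04, 0.16) = 0.04
¬q: Gödel ¬ of 0.04 = 0 (operand ≠ 0)
((q ∧ p) ⊃ ¬q): 0.04 > 0, so result = 0
¬q: Gödel ¬ of 0.04 = 0 (operand ≠ 0)
¬q: Gödel ¬ of 0.04 = 0 (operand ≠ 0)
(p ∧ ¬q) = min(0.16, 0) = 0
(¬q ∨ (p ∧ ¬q)) = max(0, 0) = 0
(r ∧ p) = min(0.9, 0.16) = 0.16
¬(r ∧ p): Gödel ¬ of 0.16 = 0 (operand ≠ 0)
((¬q ∨ (p ∧ ¬q)) ⊃ ¬(r ∧ p)): 0 ≤ 0, so result = 1
(((q ∧ p) ⊃ ¬q) ∨ ((¬q ∨ (p ∧ ¬q)) ⊃ ¬(r ∧ p))) = max(0, 1) = 1
(r ∨ (((q ∧ p) ⊃ ¬q) ∨ ((¬q ∨ (p ∧ ¬q)) ⊃ ¬(r ∧ p)))) = max(0.9, 1) = 1

1.00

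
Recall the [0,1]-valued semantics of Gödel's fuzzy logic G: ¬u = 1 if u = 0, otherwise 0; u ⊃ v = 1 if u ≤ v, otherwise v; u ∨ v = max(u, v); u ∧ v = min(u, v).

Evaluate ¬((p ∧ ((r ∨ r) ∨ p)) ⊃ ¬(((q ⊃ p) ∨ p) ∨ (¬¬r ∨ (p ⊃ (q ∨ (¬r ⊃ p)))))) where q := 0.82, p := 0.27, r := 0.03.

(r ∨ r) = max(0.03, 0.03) = 0.03
((r ∨ r) ∨ p) = max(0.03, 0.27) = 0.27
(p ∧ ((r ∨ r) ∨ p)) = min(0.27, 0.27) = 0.27
(q ⊃ p): 0.82 > 0.27, so result = 0.27
((q ⊃ p) ∨ p) = max(0.27, 0.27) = 0.27
¬r: Gödel ¬ of 0.03 = 0 (operand ≠ 0)
¬¬r: Gödel ¬ of 0 = 1 (operand is 0)
¬r: Gödel ¬ of 0.03 = 0 (operand ≠ 0)
(¬r ⊃ p): 0 ≤ 0.27, so result = 1
(q ∨ (¬r ⊃ p)) = max(0.82, 1) = 1
(p ⊃ (q ∨ (¬r ⊃ p))): 0.27 ≤ 1, so result = 1
(¬¬r ∨ (p ⊃ (q ∨ (¬r ⊃ p)))) = max(1, 1) = 1
(((q ⊃ p) ∨ p) ∨ (¬¬r ∨ (p ⊃ (q ∨ (¬r ⊃ p))))) = max(0.27, 1) = 1
¬(((q ⊃ p) ∨ p) ∨ (¬¬r ∨ (p ⊃ (q ∨ (¬r ⊃ p))))): Gödel ¬ of 1 = 0 (operand ≠ 0)
((p ∧ ((r ∨ r) ∨ p)) ⊃ ¬(((q ⊃ p) ∨ p) ∨ (¬¬r ∨ (p ⊃ (q ∨ (¬r ⊃ p)))))): 0.27 > 0, so result = 0
¬((p ∧ ((r ∨ r) ∨ p)) ⊃ ¬(((q ⊃ p) ∨ p) ∨ (¬¬r ∨ (p ⊃ (q ∨ (¬r ⊃ p)))))): Gödel ¬ of 0 = 1 (operand is 0)

1.00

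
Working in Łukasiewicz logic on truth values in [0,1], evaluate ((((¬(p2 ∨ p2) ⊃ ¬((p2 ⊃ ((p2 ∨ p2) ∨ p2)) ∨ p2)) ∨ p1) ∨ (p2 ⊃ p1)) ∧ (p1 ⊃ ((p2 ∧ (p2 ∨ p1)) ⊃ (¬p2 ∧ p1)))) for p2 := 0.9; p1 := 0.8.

0.40

(p2 ∨ p2) = max(0.9, 0.9) = 0.9
¬(p2 ∨ p2): Łukasiewicz ¬ gives 1 − 0.9 = 0.1
(p2 ∨ p2) = max(0.9, 0.9) = 0.9
((p2 ∨ p2) ∨ p2) = max(0.9, 0.9) = 0.9
(p2 ⊃ ((p2 ∨ p2) ∨ p2)): min(1, 1 − 0.9 + 0.9) = 1
((p2 ⊃ ((p2 ∨ p2) ∨ p2)) ∨ p2) = max(1, 0.9) = 1
¬((p2 ⊃ ((p2 ∨ p2) ∨ p2)) ∨ p2): Łukasiewicz ¬ gives 1 − 1 = 0
(¬(p2 ∨ p2) ⊃ ¬((p2 ⊃ ((p2 ∨ p2) ∨ p2)) ∨ p2)): min(1, 1 − 0.1 + 0) = 0.9
((¬(p2 ∨ p2) ⊃ ¬((p2 ⊃ ((p2 ∨ p2) ∨ p2)) ∨ p2)) ∨ p1) = max(0.9, 0.8) = 0.9
(p2 ⊃ p1): min(1, 1 − 0.9 + 0.8) = 0.9
(((¬(p2 ∨ p2) ⊃ ¬((p2 ⊃ ((p2 ∨ p2) ∨ p2)) ∨ p2)) ∨ p1) ∨ (p2 ⊃ p1)) = max(0.9, 0.9) = 0.9
(p2 ∨ p1) = max(0.9, 0.8) = 0.9
(p2 ∧ (p2 ∨ p1)) = min(0.9, 0.9) = 0.9
¬p2: Łukasiewicz ¬ gives 1 − 0.9 = 0.1
(¬p2 ∧ p1) = min(0.1, 0.8) = 0.1
((p2 ∧ (p2 ∨ p1)) ⊃ (¬p2 ∧ p1)): min(1, 1 − 0.9 + 0.1) = 0.2
(p1 ⊃ ((p2 ∧ (p2 ∨ p1)) ⊃ (¬p2 ∧ p1))): min(1, 1 − 0.8 + 0.2) = 0.4
((((¬(p2 ∨ p2) ⊃ ¬((p2 ⊃ ((p2 ∨ p2) ∨ p2)) ∨ p2)) ∨ p1) ∨ (p2 ⊃ p1)) ∧ (p1 ⊃ ((p2 ∧ (p2 ∨ p1)) ⊃ (¬p2 ∧ p1)))) = min(0.9, 0.4) = 0.4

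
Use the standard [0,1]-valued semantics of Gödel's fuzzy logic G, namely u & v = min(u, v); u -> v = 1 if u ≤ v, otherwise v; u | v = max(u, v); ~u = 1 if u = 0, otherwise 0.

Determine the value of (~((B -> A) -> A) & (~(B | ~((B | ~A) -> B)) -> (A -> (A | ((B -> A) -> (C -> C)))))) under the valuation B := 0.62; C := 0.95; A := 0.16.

0.00

(B -> A): 0.62 > 0.16, so result = 0.16
((B -> A) -> A): 0.16 ≤ 0.16, so result = 1
~((B -> A) -> A): Gödel ¬ of 1 = 0 (operand ≠ 0)
~A: Gödel ¬ of 0.16 = 0 (operand ≠ 0)
(B | ~A) = max(0.62, 0) = 0.62
((B | ~A) -> B): 0.62 ≤ 0.62, so result = 1
~((B | ~A) -> B): Gödel ¬ of 1 = 0 (operand ≠ 0)
(B | ~((B | ~A) -> B)) = max(0.62, 0) = 0.62
~(B | ~((B | ~A) -> B)): Gödel ¬ of 0.62 = 0 (operand ≠ 0)
(B -> A): 0.62 > 0.16, so result = 0.16
(C -> C): 0.95 ≤ 0.95, so result = 1
((B -> A) -> (C -> C)): 0.16 ≤ 1, so result = 1
(A | ((B -> A) -> (C -> C))) = max(0.16, 1) = 1
(A -> (A | ((B -> A) -> (C -> C)))): 0.16 ≤ 1, so result = 1
(~(B | ~((B | ~A) -> B)) -> (A -> (A | ((B -> A) -> (C -> C))))): 0 ≤ 1, so result = 1
(~((B -> A) -> A) & (~(B | ~((B | ~A) -> B)) -> (A -> (A | ((B -> A) -> (C -> C)))))) = min(0, 1) = 0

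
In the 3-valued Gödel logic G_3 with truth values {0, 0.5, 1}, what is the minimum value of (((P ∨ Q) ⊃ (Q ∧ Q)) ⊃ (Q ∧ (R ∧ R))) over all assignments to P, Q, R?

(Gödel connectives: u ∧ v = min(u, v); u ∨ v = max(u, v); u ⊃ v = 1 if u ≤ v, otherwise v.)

0.00

The minimum is attained at P = 0, Q = 0, R = 0:
  (P ∨ Q) = max(0, 0) = 0
  (Q ∧ Q) = min(0, 0) = 0
  ((P ∨ Q) ⊃ (Q ∧ Q)): 0 ≤ 0, so result = 1
  (R ∧ R) = min(0, 0) = 0
  (Q ∧ (R ∧ R)) = min(0, 0) = 0
  (((P ∨ Q) ⊃ (Q ∧ Q)) ⊃ (Q ∧ (R ∧ R))): 1 > 0, so result = 0
Checking all 27 assignments confirms none give a value below 0.00.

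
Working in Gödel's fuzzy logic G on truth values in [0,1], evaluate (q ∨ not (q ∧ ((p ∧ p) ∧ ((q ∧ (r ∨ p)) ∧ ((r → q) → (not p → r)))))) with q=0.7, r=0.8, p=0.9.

0.70

(p ∧ p) = min(0.9, 0.9) = 0.9
(r ∨ p) = max(0.8, 0.9) = 0.9
(q ∧ (r ∨ p)) = min(0.7, 0.9) = 0.7
(r → q): 0.8 > 0.7, so result = 0.7
not p: Gödel ¬ of 0.9 = 0 (operand ≠ 0)
(not p → r): 0 ≤ 0.8, so result = 1
((r → q) → (not p → r)): 0.7 ≤ 1, so result = 1
((q ∧ (r ∨ p)) ∧ ((r → q) → (not p → r))) = min(0.7, 1) = 0.7
((p ∧ p) ∧ ((q ∧ (r ∨ p)) ∧ ((r → q) → (not p → r)))) = min(0.9, 0.7) = 0.7
(q ∧ ((p ∧ p) ∧ ((q ∧ (r ∨ p)) ∧ ((r → q) → (not p → r))))) = min(0.7, 0.7) = 0.7
not (q ∧ ((p ∧ p) ∧ ((q ∧ (r ∨ p)) ∧ ((r → q) → (not p → r))))): Gödel ¬ of 0.7 = 0 (operand ≠ 0)
(q ∨ not (q ∧ ((p ∧ p) ∧ ((q ∧ (r ∨ p)) ∧ ((r → q) → (not p → r)))))) = max(0.7, 0) = 0.7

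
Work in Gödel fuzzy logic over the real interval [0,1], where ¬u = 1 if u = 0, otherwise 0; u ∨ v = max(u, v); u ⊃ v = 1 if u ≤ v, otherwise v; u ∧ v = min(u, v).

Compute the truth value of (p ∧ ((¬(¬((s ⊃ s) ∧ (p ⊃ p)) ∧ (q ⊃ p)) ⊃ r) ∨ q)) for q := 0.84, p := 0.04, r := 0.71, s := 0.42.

0.04

(s ⊃ s): 0.42 ≤ 0.42, so result = 1
(p ⊃ p): 0.04 ≤ 0.04, so result = 1
((s ⊃ s) ∧ (p ⊃ p)) = min(1, 1) = 1
¬((s ⊃ s) ∧ (p ⊃ p)): Gödel ¬ of 1 = 0 (operand ≠ 0)
(q ⊃ p): 0.84 > 0.04, so result = 0.04
(¬((s ⊃ s) ∧ (p ⊃ p)) ∧ (q ⊃ p)) = min(0, 0.04) = 0
¬(¬((s ⊃ s) ∧ (p ⊃ p)) ∧ (q ⊃ p)): Gödel ¬ of 0 = 1 (operand is 0)
(¬(¬((s ⊃ s) ∧ (p ⊃ p)) ∧ (q ⊃ p)) ⊃ r): 1 > 0.71, so result = 0.71
((¬(¬((s ⊃ s) ∧ (p ⊃ p)) ∧ (q ⊃ p)) ⊃ r) ∨ q) = max(0.71, 0.84) = 0.84
(p ∧ ((¬(¬((s ⊃ s) ∧ (p ⊃ p)) ∧ (q ⊃ p)) ⊃ r) ∨ q)) = min(0.04, 0.84) = 0.04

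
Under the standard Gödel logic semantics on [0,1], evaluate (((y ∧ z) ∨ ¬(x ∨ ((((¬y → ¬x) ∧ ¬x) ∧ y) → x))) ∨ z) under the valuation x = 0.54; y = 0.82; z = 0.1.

0.10

(y ∧ z) = min(0.82, 0.1) = 0.1
¬y: Gödel ¬ of 0.82 = 0 (operand ≠ 0)
¬x: Gödel ¬ of 0.54 = 0 (operand ≠ 0)
(¬y → ¬x): 0 ≤ 0, so result = 1
¬x: Gödel ¬ of 0.54 = 0 (operand ≠ 0)
((¬y → ¬x) ∧ ¬x) = min(1, 0) = 0
(((¬y → ¬x) ∧ ¬x) ∧ y) = min(0, 0.82) = 0
((((¬y → ¬x) ∧ ¬x) ∧ y) → x): 0 ≤ 0.54, so result = 1
(x ∨ ((((¬y → ¬x) ∧ ¬x) ∧ y) → x)) = max(0.54, 1) = 1
¬(x ∨ ((((¬y → ¬x) ∧ ¬x) ∧ y) → x)): Gödel ¬ of 1 = 0 (operand ≠ 0)
((y ∧ z) ∨ ¬(x ∨ ((((¬y → ¬x) ∧ ¬x) ∧ y) → x))) = max(0.1, 0) = 0.1
(((y ∧ z) ∨ ¬(x ∨ ((((¬y → ¬x) ∧ ¬x) ∧ y) → x))) ∨ z) = max(0.1, 0.1) = 0.1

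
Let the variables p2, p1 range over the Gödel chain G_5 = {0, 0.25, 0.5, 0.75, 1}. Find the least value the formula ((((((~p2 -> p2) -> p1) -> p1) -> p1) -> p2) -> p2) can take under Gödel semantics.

0.25

The minimum is attained at p2 = 0.25, p1 = 0:
  ~p2: Gödel ¬ of 0.25 = 0 (operand ≠ 0)
  (~p2 -> p2): 0 ≤ 0.25, so result = 1
  ((~p2 -> p2) -> p1): 1 > 0, so result = 0
  (((~p2 -> p2) -> p1) -> p1): 0 ≤ 0, so result = 1
  ((((~p2 -> p2) -> p1) -> p1) -> p1): 1 > 0, so result = 0
  (((((~p2 -> p2) -> p1) -> p1) -> p1) -> p2): 0 ≤ 0.25, so result = 1
  ((((((~p2 -> p2) -> p1) -> p1) -> p1) -> p2) -> p2): 1 > 0.25, so result = 0.25
Checking all 25 assignments confirms none give a value below 0.25.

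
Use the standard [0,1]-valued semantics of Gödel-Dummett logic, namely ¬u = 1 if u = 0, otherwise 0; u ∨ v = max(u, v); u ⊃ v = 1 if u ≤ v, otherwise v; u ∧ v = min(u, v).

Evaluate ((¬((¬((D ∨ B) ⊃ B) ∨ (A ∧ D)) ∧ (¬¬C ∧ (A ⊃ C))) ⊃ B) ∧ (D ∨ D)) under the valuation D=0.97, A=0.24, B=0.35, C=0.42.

(D ∨ B) = max(0.97, 0.35) = 0.97
((D ∨ B) ⊃ B): 0.97 > 0.35, so result = 0.35
¬((D ∨ B) ⊃ B): Gödel ¬ of 0.35 = 0 (operand ≠ 0)
(A ∧ D) = min(0.24, 0.97) = 0.24
(¬((D ∨ B) ⊃ B) ∨ (A ∧ D)) = max(0, 0.24) = 0.24
¬C: Gödel ¬ of 0.42 = 0 (operand ≠ 0)
¬¬C: Gödel ¬ of 0 = 1 (operand is 0)
(A ⊃ C): 0.24 ≤ 0.42, so result = 1
(¬¬C ∧ (A ⊃ C)) = min(1, 1) = 1
((¬((D ∨ B) ⊃ B) ∨ (A ∧ D)) ∧ (¬¬C ∧ (A ⊃ C))) = min(0.24, 1) = 0.24
¬((¬((D ∨ B) ⊃ B) ∨ (A ∧ D)) ∧ (¬¬C ∧ (A ⊃ C))): Gödel ¬ of 0.24 = 0 (operand ≠ 0)
(¬((¬((D ∨ B) ⊃ B) ∨ (A ∧ D)) ∧ (¬¬C ∧ (A ⊃ C))) ⊃ B): 0 ≤ 0.35, so result = 1
(D ∨ D) = max(0.97, 0.97) = 0.97
((¬((¬((D ∨ B) ⊃ B) ∨ (A ∧ D)) ∧ (¬¬C ∧ (A ⊃ C))) ⊃ B) ∧ (D ∨ D)) = min(1, 0.97) = 0.97

0.97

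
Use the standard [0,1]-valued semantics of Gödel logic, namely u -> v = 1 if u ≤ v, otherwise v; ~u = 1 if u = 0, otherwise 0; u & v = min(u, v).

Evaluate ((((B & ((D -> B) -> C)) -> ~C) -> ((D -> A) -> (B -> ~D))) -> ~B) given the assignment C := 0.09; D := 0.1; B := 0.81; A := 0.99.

(D -> B): 0.1 ≤ 0.81, so result = 1
((D -> B) -> C): 1 > 0.09, so result = 0.09
(B & ((D -> B) -> C)) = min(0.81, 0.09) = 0.09
~C: Gödel ¬ of 0.09 = 0 (operand ≠ 0)
((B & ((D -> B) -> C)) -> ~C): 0.09 > 0, so result = 0
(D -> A): 0.1 ≤ 0.99, so result = 1
~D: Gödel ¬ of 0.1 = 0 (operand ≠ 0)
(B -> ~D): 0.81 > 0, so result = 0
((D -> A) -> (B -> ~D)): 1 > 0, so result = 0
(((B & ((D -> B) -> C)) -> ~C) -> ((D -> A) -> (B -> ~D))): 0 ≤ 0, so result = 1
~B: Gödel ¬ of 0.81 = 0 (operand ≠ 0)
((((B & ((D -> B) -> C)) -> ~C) -> ((D -> A) -> (B -> ~D))) -> ~B): 1 > 0, so result = 0

0.00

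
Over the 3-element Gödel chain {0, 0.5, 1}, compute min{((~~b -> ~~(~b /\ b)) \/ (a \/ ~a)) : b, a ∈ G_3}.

0.50

The minimum is attained at b = 0.5, a = 0.5:
  ~b: Gödel ¬ of 0.5 = 0 (operand ≠ 0)
  ~~b: Gödel ¬ of 0 = 1 (operand is 0)
  ~b: Gödel ¬ of 0.5 = 0 (operand ≠ 0)
  (~b /\ b) = min(0, 0.5) = 0
  ~(~b /\ b): Gödel ¬ of 0 = 1 (operand is 0)
  ~~(~b /\ b): Gödel ¬ of 1 = 0 (operand ≠ 0)
  (~~b -> ~~(~b /\ b)): 1 > 0, so result = 0
  ~a: Gödel ¬ of 0.5 = 0 (operand ≠ 0)
  (a \/ ~a) = max(0.5, 0) = 0.5
  ((~~b -> ~~(~b /\ b)) \/ (a \/ ~a)) = max(0, 0.5) = 0.5
Checking all 9 assignments confirms none give a value below 0.50.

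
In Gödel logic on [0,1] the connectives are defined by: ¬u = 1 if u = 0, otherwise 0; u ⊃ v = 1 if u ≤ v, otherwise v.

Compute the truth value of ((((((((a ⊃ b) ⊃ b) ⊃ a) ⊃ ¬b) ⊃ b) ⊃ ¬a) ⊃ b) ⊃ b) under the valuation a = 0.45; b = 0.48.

0.48

(a ⊃ b): 0.45 ≤ 0.48, so result = 1
((a ⊃ b) ⊃ b): 1 > 0.48, so result = 0.48
(((a ⊃ b) ⊃ b) ⊃ a): 0.48 > 0.45, so result = 0.45
¬b: Gödel ¬ of 0.48 = 0 (operand ≠ 0)
((((a ⊃ b) ⊃ b) ⊃ a) ⊃ ¬b): 0.45 > 0, so result = 0
(((((a ⊃ b) ⊃ b) ⊃ a) ⊃ ¬b) ⊃ b): 0 ≤ 0.48, so result = 1
¬a: Gödel ¬ of 0.45 = 0 (operand ≠ 0)
((((((a ⊃ b) ⊃ b) ⊃ a) ⊃ ¬b) ⊃ b) ⊃ ¬a): 1 > 0, so result = 0
(((((((a ⊃ b) ⊃ b) ⊃ a) ⊃ ¬b) ⊃ b) ⊃ ¬a) ⊃ b): 0 ≤ 0.48, so result = 1
((((((((a ⊃ b) ⊃ b) ⊃ a) ⊃ ¬b) ⊃ b) ⊃ ¬a) ⊃ b) ⊃ b): 1 > 0.48, so result = 0.48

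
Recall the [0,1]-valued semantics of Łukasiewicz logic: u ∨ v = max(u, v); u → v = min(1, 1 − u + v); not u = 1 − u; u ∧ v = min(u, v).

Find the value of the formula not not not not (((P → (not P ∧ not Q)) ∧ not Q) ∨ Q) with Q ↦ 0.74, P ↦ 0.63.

0.74

not P: Łukasiewicz ¬ gives 1 − 0.63 = 0.37
not Q: Łukasiewicz ¬ gives 1 − 0.74 = 0.26
(not P ∧ not Q) = min(0.37, 0.26) = 0.26
(P → (not P ∧ not Q)): min(1, 1 − 0.63 + 0.26) = 0.63
not Q: Łukasiewicz ¬ gives 1 − 0.74 = 0.26
((P → (not P ∧ not Q)) ∧ not Q) = min(0.63, 0.26) = 0.26
(((P → (not P ∧ not Q)) ∧ not Q) ∨ Q) = max(0.26, 0.74) = 0.74
not (((P → (not P ∧ not Q)) ∧ not Q) ∨ Q): Łukasiewicz ¬ gives 1 − 0.74 = 0.26
not not (((P → (not P ∧ not Q)) ∧ not Q) ∨ Q): Łukasiewicz ¬ gives 1 − 0.26 = 0.74
not not not (((P → (not P ∧ not Q)) ∧ not Q) ∨ Q): Łukasiewicz ¬ gives 1 − 0.74 = 0.26
not not not not (((P → (not P ∧ not Q)) ∧ not Q) ∨ Q): Łukasiewicz ¬ gives 1 − 0.26 = 0.74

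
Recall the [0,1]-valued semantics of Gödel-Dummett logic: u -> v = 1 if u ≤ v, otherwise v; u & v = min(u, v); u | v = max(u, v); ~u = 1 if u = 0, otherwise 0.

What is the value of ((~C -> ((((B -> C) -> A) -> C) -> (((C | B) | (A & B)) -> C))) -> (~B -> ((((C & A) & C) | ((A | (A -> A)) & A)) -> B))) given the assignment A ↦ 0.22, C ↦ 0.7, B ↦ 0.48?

~C: Gödel ¬ of 0.7 = 0 (operand ≠ 0)
(B -> C): 0.48 ≤ 0.7, so result = 1
((B -> C) -> A): 1 > 0.22, so result = 0.22
(((B -> C) -> A) -> C): 0.22 ≤ 0.7, so result = 1
(C | B) = max(0.7, 0.48) = 0.7
(A & B) = min(0.22, 0.48) = 0.22
((C | B) | (A & B)) = max(0.7, 0.22) = 0.7
(((C | B) | (A & B)) -> C): 0.7 ≤ 0.7, so result = 1
((((B -> C) -> A) -> C) -> (((C | B) | (A & B)) -> C)): 1 ≤ 1, so result = 1
(~C -> ((((B -> C) -> A) -> C) -> (((C | B) | (A & B)) -> C))): 0 ≤ 1, so result = 1
~B: Gödel ¬ of 0.48 = 0 (operand ≠ 0)
(C & A) = min(0.7, 0.22) = 0.22
((C & A) & C) = min(0.22, 0.7) = 0.22
(A -> A): 0.22 ≤ 0.22, so result = 1
(A | (A -> A)) = max(0.22, 1) = 1
((A | (A -> A)) & A) = min(1, 0.22) = 0.22
(((C & A) & C) | ((A | (A -> A)) & A)) = max(0.22, 0.22) = 0.22
((((C & A) & C) | ((A | (A -> A)) & A)) -> B): 0.22 ≤ 0.48, so result = 1
(~B -> ((((C & A) & C) | ((A | (A -> A)) & A)) -> B)): 0 ≤ 1, so result = 1
((~C -> ((((B -> C) -> A) -> C) -> (((C | B) | (A & B)) -> C))) -> (~B -> ((((C & A) & C) | ((A | (A -> A)) & A)) -> B))): 1 ≤ 1, so result = 1

1.00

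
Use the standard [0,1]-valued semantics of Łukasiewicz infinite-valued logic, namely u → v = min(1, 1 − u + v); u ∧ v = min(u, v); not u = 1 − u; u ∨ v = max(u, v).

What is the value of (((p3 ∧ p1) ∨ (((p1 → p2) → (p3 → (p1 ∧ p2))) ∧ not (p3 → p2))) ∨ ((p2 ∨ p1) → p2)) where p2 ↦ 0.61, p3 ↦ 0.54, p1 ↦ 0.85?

(p3 ∧ p1) = min(0.54, 0.85) = 0.54
(p1 → p2): min(1, 1 − 0.85 + 0.61) = 0.76
(p1 ∧ p2) = min(0.85, 0.61) = 0.61
(p3 → (p1 ∧ p2)): min(1, 1 − 0.54 + 0.61) = 1
((p1 → p2) → (p3 → (p1 ∧ p2))): min(1, 1 − 0.76 + 1) = 1
(p3 → p2): min(1, 1 − 0.54 + 0.61) = 1
not (p3 → p2): Łukasiewicz ¬ gives 1 − 1 = 0
(((p1 → p2) → (p3 → (p1 ∧ p2))) ∧ not (p3 → p2)) = min(1, 0) = 0
((p3 ∧ p1) ∨ (((p1 → p2) → (p3 → (p1 ∧ p2))) ∧ not (p3 → p2))) = max(0.54, 0) = 0.54
(p2 ∨ p1) = max(0.61, 0.85) = 0.85
((p2 ∨ p1) → p2): min(1, 1 − 0.85 + 0.61) = 0.76
(((p3 ∧ p1) ∨ (((p1 → p2) → (p3 → (p1 ∧ p2))) ∧ not (p3 → p2))) ∨ ((p2 ∨ p1) → p2)) = max(0.54, 0.76) = 0.76

0.76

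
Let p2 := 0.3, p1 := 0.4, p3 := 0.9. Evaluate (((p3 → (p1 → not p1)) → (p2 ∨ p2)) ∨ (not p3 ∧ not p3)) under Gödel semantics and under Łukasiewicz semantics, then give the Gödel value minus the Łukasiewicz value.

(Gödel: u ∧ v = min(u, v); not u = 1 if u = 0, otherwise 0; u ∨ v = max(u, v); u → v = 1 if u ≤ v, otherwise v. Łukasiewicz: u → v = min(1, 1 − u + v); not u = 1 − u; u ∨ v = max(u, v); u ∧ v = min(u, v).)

0.70

Gödel evaluation:
  not p1: Gödel ¬ of 0.4 = 0 (operand ≠ 0)
  (p1 → not p1): 0.4 > 0, so result = 0
  (p3 → (p1 → not p1)): 0.9 > 0, so result = 0
  (p2 ∨ p2) = max(0.3, 0.3) = 0.3
  ((p3 → (p1 → not p1)) → (p2 ∨ p2)): 0 ≤ 0.3, so result = 1
  not p3: Gödel ¬ of 0.9 = 0 (operand ≠ 0)
  not p3: Gödel ¬ of 0.9 = 0 (operand ≠ 0)
  (not p3 ∧ not p3) = min(0, 0) = 0
  (((p3 → (p1 → not p1)) → (p2 ∨ p2)) ∨ (not p3 ∧ not p3)) = max(1, 0) = 1
  Gödel value = 1
Łukasiewicz evaluation:
  not p1: Łukasiewicz ¬ gives 1 − 0.4 = 0.6
  (p1 → not p1): min(1, 1 − 0.4 + 0.6) = 1
  (p3 → (p1 → not p1)): min(1, 1 − 0.9 + 1) = 1
  (p2 ∨ p2) = max(0.3, 0.3) = 0.3
  ((p3 → (p1 → not p1)) → (p2 ∨ p2)): min(1, 1 − 1 + 0.3) = 0.3
  not p3: Łukasiewicz ¬ gives 1 − 0.9 = 0.1
  not p3: Łukasiewicz ¬ gives 1 − 0.9 = 0.1
  (not p3 ∧ not p3) = min(0.1, 0.1) = 0.1
  (((p3 → (p1 → not p1)) → (p2 ∨ p2)) ∨ (not p3 ∧ not p3)) = max(0.3, 0.1) = 0.3
  Łukasiewicz value = 0.3
Difference: 1 − 0.3 = 0.70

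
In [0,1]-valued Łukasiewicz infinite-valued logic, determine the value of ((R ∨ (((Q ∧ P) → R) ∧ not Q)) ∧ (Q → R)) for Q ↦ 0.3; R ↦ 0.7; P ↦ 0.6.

(Q ∧ P) = min(0.3, 0.6) = 0.3
((Q ∧ P) → R): min(1, 1 − 0.3 + 0.7) = 1
not Q: Łukasiewicz ¬ gives 1 − 0.3 = 0.7
(((Q ∧ P) → R) ∧ not Q) = min(1, 0.7) = 0.7
(R ∨ (((Q ∧ P) → R) ∧ not Q)) = max(0.7, 0.7) = 0.7
(Q → R): min(1, 1 − 0.3 + 0.7) = 1
((R ∨ (((Q ∧ P) → R) ∧ not Q)) ∧ (Q → R)) = min(0.7, 1) = 0.7

0.70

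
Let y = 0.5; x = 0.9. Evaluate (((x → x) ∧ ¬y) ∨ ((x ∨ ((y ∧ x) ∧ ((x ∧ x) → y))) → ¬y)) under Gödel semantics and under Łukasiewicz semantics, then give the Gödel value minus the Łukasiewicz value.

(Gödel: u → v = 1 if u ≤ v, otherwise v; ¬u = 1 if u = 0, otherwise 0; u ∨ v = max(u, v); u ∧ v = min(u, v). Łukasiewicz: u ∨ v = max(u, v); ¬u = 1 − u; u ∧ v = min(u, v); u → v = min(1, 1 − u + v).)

-0.60

Gödel evaluation:
  (x → x): 0.9 ≤ 0.9, so result = 1
  ¬y: Gödel ¬ of 0.5 = 0 (operand ≠ 0)
  ((x → x) ∧ ¬y) = min(1, 0) = 0
  (y ∧ x) = min(0.5, 0.9) = 0.5
  (x ∧ x) = min(0.9, 0.9) = 0.9
  ((x ∧ x) → y): 0.9 > 0.5, so result = 0.5
  ((y ∧ x) ∧ ((x ∧ x) → y)) = min(0.5, 0.5) = 0.5
  (x ∨ ((y ∧ x) ∧ ((x ∧ x) → y))) = max(0.9, 0.5) = 0.9
  ¬y: Gödel ¬ of 0.5 = 0 (operand ≠ 0)
  ((x ∨ ((y ∧ x) ∧ ((x ∧ x) → y))) → ¬y): 0.9 > 0, so result = 0
  (((x → x) ∧ ¬y) ∨ ((x ∨ ((y ∧ x) ∧ ((x ∧ x) → y))) → ¬y)) = max(0, 0) = 0
  Gödel value = 0
Łukasiewicz evaluation:
  (x → x): min(1, 1 − 0.9 + 0.9) = 1
  ¬y: Łukasiewicz ¬ gives 1 − 0.5 = 0.5
  ((x → x) ∧ ¬y) = min(1, 0.5) = 0.5
  (y ∧ x) = min(0.5, 0.9) = 0.5
  (x ∧ x) = min(0.9, 0.9) = 0.9
  ((x ∧ x) → y): min(1, 1 − 0.9 + 0.5) = 0.6
  ((y ∧ x) ∧ ((x ∧ x) → y)) = min(0.5, 0.6) = 0.5
  (x ∨ ((y ∧ x) ∧ ((x ∧ x) → y))) = max(0.9, 0.5) = 0.9
  ¬y: Łukasiewicz ¬ gives 1 − 0.5 = 0.5
  ((x ∨ ((y ∧ x) ∧ ((x ∧ x) → y))) → ¬y): min(1, 1 − 0.9 + 0.5) = 0.6
  (((x → x) ∧ ¬y) ∨ ((x ∨ ((y ∧ x) ∧ ((x ∧ x) → y))) → ¬y)) = max(0.5, 0.6) = 0.6
  Łukasiewicz value = 0.6
Difference: 0 − 0.6 = -0.60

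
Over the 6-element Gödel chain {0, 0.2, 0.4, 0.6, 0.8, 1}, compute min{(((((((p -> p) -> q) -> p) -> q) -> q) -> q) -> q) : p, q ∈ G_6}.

0.20

The minimum is attained at p = 0, q = 0.2:
  (p -> p): 0 ≤ 0, so result = 1
  ((p -> p) -> q): 1 > 0.2, so result = 0.2
  (((p -> p) -> q) -> p): 0.2 > 0, so result = 0
  ((((p -> p) -> q) -> p) -> q): 0 ≤ 0.2, so result = 1
  (((((p -> p) -> q) -> p) -> q) -> q): 1 > 0.2, so result = 0.2
  ((((((p -> p) -> q) -> p) -> q) -> q) -> q): 0.2 ≤ 0.2, so result = 1
  (((((((p -> p) -> q) -> p) -> q) -> q) -> q) -> q): 1 > 0.2, so result = 0.2
Checking all 36 assignments confirms none give a value below 0.20.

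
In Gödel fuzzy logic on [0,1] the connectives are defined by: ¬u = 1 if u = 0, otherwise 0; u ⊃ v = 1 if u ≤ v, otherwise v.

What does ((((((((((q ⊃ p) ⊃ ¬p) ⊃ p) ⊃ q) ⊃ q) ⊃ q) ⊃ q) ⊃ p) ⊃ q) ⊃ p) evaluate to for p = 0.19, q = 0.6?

(q ⊃ p): 0.6 > 0.19, so result = 0.19
¬p: Gödel ¬ of 0.19 = 0 (operand ≠ 0)
((q ⊃ p) ⊃ ¬p): 0.19 > 0, so result = 0
(((q ⊃ p) ⊃ ¬p) ⊃ p): 0 ≤ 0.19, so result = 1
((((q ⊃ p) ⊃ ¬p) ⊃ p) ⊃ q): 1 > 0.6, so result = 0.6
(((((q ⊃ p) ⊃ ¬p) ⊃ p) ⊃ q) ⊃ q): 0.6 ≤ 0.6, so result = 1
((((((q ⊃ p) ⊃ ¬p) ⊃ p) ⊃ q) ⊃ q) ⊃ q): 1 > 0.6, so result = 0.6
(((((((q ⊃ p) ⊃ ¬p) ⊃ p) ⊃ q) ⊃ q) ⊃ q) ⊃ q): 0.6 ≤ 0.6, so result = 1
((((((((q ⊃ p) ⊃ ¬p) ⊃ p) ⊃ q) ⊃ q) ⊃ q) ⊃ q) ⊃ p): 1 > 0.19, so result = 0.19
(((((((((q ⊃ p) ⊃ ¬p) ⊃ p) ⊃ q) ⊃ q) ⊃ q) ⊃ q) ⊃ p) ⊃ q): 0.19 ≤ 0.6, so result = 1
((((((((((q ⊃ p) ⊃ ¬p) ⊃ p) ⊃ q) ⊃ q) ⊃ q) ⊃ q) ⊃ p) ⊃ q) ⊃ p): 1 > 0.19, so result = 0.19

0.19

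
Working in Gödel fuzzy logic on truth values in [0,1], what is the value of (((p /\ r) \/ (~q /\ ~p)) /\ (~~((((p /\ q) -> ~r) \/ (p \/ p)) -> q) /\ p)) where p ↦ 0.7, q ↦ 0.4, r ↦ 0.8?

(p /\ r) = min(0.7, 0.8) = 0.7
~q: Gödel ¬ of 0.4 = 0 (operand ≠ 0)
~p: Gödel ¬ of 0.7 = 0 (operand ≠ 0)
(~q /\ ~p) = min(0, 0) = 0
((p /\ r) \/ (~q /\ ~p)) = max(0.7, 0) = 0.7
(p /\ q) = min(0.7, 0.4) = 0.4
~r: Gödel ¬ of 0.8 = 0 (operand ≠ 0)
((p /\ q) -> ~r): 0.4 > 0, so result = 0
(p \/ p) = max(0.7, 0.7) = 0.7
(((p /\ q) -> ~r) \/ (p \/ p)) = max(0, 0.7) = 0.7
((((p /\ q) -> ~r) \/ (p \/ p)) -> q): 0.7 > 0.4, so result = 0.4
~((((p /\ q) -> ~r) \/ (p \/ p)) -> q): Gödel ¬ of 0.4 = 0 (operand ≠ 0)
~~((((p /\ q) -> ~r) \/ (p \/ p)) -> q): Gödel ¬ of 0 = 1 (operand is 0)
(~~((((p /\ q) -> ~r) \/ (p \/ p)) -> q) /\ p) = min(1, 0.7) = 0.7
(((p /\ r) \/ (~q /\ ~p)) /\ (~~((((p /\ q) -> ~r) \/ (p \/ p)) -> q) /\ p)) = min(0.7, 0.7) = 0.7

0.70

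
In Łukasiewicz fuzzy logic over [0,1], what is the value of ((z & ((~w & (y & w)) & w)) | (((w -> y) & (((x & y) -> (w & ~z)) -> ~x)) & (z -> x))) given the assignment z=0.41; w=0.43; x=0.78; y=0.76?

~w: Łukasiewicz ¬ gives 1 − 0.43 = 0.57
(y & w) = min(0.76, 0.43) = 0.43
(~w & (y & w)) = min(0.57, 0.43) = 0.43
((~w & (y & w)) & w) = min(0.43, 0.43) = 0.43
(z & ((~w & (y & w)) & w)) = min(0.41, 0.43) = 0.41
(w -> y): min(1, 1 − 0.43 + 0.76) = 1
(x & y) = min(0.78, 0.76) = 0.76
~z: Łukasiewicz ¬ gives 1 − 0.41 = 0.59
(w & ~z) = min(0.43, 0.59) = 0.43
((x & y) -> (w & ~z)): min(1, 1 − 0.76 + 0.43) = 0.67
~x: Łukasiewicz ¬ gives 1 − 0.78 = 0.22
(((x & y) -> (w & ~z)) -> ~x): min(1, 1 − 0.67 + 0.22) = 0.55
((w -> y) & (((x & y) -> (w & ~z)) -> ~x)) = min(1, 0.55) = 0.55
(z -> x): min(1, 1 − 0.41 + 0.78) = 1
(((w -> y) & (((x & y) -> (w & ~z)) -> ~x)) & (z -> x)) = min(0.55, 1) = 0.55
((z & ((~w & (y & w)) & w)) | (((w -> y) & (((x & y) -> (w & ~z)) -> ~x)) & (z -> x))) = max(0.41, 0.55) = 0.55

0.55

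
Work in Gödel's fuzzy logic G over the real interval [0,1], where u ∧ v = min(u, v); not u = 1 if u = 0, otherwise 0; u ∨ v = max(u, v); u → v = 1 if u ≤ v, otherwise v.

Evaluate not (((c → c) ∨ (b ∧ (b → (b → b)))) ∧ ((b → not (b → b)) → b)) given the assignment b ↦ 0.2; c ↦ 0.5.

0.00

(c → c): 0.5 ≤ 0.5, so result = 1
(b → b): 0.2 ≤ 0.2, so result = 1
(b → (b → b)): 0.2 ≤ 1, so result = 1
(b ∧ (b → (b → b))) = min(0.2, 1) = 0.2
((c → c) ∨ (b ∧ (b → (b → b)))) = max(1, 0.2) = 1
(b → b): 0.2 ≤ 0.2, so result = 1
not (b → b): Gödel ¬ of 1 = 0 (operand ≠ 0)
(b → not (b → b)): 0.2 > 0, so result = 0
((b → not (b → b)) → b): 0 ≤ 0.2, so result = 1
(((c → c) ∨ (b ∧ (b → (b → b)))) ∧ ((b → not (b → b)) → b)) = min(1, 1) = 1
not (((c → c) ∨ (b ∧ (b → (b → b)))) ∧ ((b → not (b → b)) → b)): Gödel ¬ of 1 = 0 (operand ≠ 0)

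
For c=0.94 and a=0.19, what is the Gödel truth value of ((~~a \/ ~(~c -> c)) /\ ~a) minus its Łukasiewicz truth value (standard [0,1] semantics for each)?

-0.19

Gödel evaluation:
  ~a: Gödel ¬ of 0.19 = 0 (operand ≠ 0)
  ~~a: Gödel ¬ of 0 = 1 (operand is 0)
  ~c: Gödel ¬ of 0.94 = 0 (operand ≠ 0)
  (~c -> c): 0 ≤ 0.94, so result = 1
  ~(~c -> c): Gödel ¬ of 1 = 0 (operand ≠ 0)
  (~~a \/ ~(~c -> c)) = max(1, 0) = 1
  ~a: Gödel ¬ of 0.19 = 0 (operand ≠ 0)
  ((~~a \/ ~(~c -> c)) /\ ~a) = min(1, 0) = 0
  Gödel value = 0
Łukasiewicz evaluation:
  ~a: Łukasiewicz ¬ gives 1 − 0.19 = 0.81
  ~~a: Łukasiewicz ¬ gives 1 − 0.81 = 0.19
  ~c: Łukasiewicz ¬ gives 1 − 0.94 = 0.06
  (~c -> c): min(1, 1 − 0.06 + 0.94) = 1
  ~(~c -> c): Łukasiewicz ¬ gives 1 − 1 = 0
  (~~a \/ ~(~c -> c)) = max(0.19, 0) = 0.19
  ~a: Łukasiewicz ¬ gives 1 − 0.19 = 0.81
  ((~~a \/ ~(~c -> c)) /\ ~a) = min(0.19, 0.81) = 0.19
  Łukasiewicz value = 0.19
Difference: 0 − 0.19 = -0.19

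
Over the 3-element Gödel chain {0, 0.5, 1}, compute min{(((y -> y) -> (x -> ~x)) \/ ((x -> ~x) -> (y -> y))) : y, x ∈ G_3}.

1.00

Every assignment gives 1. For instance at y = 0, x = 0:
  (y -> y): 0 ≤ 0, so result = 1
  ~x: Gödel ¬ of 0 = 1 (operand is 0)
  (x -> ~x): 0 ≤ 1, so result = 1
  ((y -> y) -> (x -> ~x)): 1 ≤ 1, so result = 1
  ~x: Gödel ¬ of 0 = 1 (operand is 0)
  (x -> ~x): 0 ≤ 1, so result = 1
  (y -> y): 0 ≤ 0, so result = 1
  ((x -> ~x) -> (y -> y)): 1 ≤ 1, so result = 1
  (((y -> y) -> (x -> ~x)) \/ ((x -> ~x) -> (y -> y))) = max(1, 1) = 1
All 9 assignments give value 1 — the formula is a G_3-tautology.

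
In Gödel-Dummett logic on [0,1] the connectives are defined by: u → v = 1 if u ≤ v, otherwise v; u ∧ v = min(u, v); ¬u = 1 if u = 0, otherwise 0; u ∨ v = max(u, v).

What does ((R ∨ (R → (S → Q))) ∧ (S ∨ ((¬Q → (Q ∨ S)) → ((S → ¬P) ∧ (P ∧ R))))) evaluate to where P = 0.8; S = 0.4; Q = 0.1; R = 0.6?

(S → Q): 0.4 > 0.1, so result = 0.1
(R → (S → Q)): 0.6 > 0.1, so result = 0.1
(R ∨ (R → (S → Q))) = max(0.6, 0.1) = 0.6
¬Q: Gödel ¬ of 0.1 = 0 (operand ≠ 0)
(Q ∨ S) = max(0.1, 0.4) = 0.4
(¬Q → (Q ∨ S)): 0 ≤ 0.4, so result = 1
¬P: Gödel ¬ of 0.8 = 0 (operand ≠ 0)
(S → ¬P): 0.4 > 0, so result = 0
(P ∧ R) = min(0.8, 0.6) = 0.6
((S → ¬P) ∧ (P ∧ R)) = min(0, 0.6) = 0
((¬Q → (Q ∨ S)) → ((S → ¬P) ∧ (P ∧ R))): 1 > 0, so result = 0
(S ∨ ((¬Q → (Q ∨ S)) → ((S → ¬P) ∧ (P ∧ R)))) = max(0.4, 0) = 0.4
((R ∨ (R → (S → Q))) ∧ (S ∨ ((¬Q → (Q ∨ S)) → ((S → ¬P) ∧ (P ∧ R))))) = min(0.6, 0.4) = 0.4

0.40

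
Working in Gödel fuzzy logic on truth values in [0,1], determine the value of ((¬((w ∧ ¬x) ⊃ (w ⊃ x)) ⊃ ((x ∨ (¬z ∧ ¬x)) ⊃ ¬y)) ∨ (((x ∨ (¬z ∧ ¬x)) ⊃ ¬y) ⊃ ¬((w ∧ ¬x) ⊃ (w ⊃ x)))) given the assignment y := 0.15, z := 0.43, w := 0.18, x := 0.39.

¬x: Gödel ¬ of 0.39 = 0 (operand ≠ 0)
(w ∧ ¬x) = min(0.18, 0) = 0
(w ⊃ x): 0.18 ≤ 0.39, so result = 1
((w ∧ ¬x) ⊃ (w ⊃ x)): 0 ≤ 1, so result = 1
¬((w ∧ ¬x) ⊃ (w ⊃ x)): Gödel ¬ of 1 = 0 (operand ≠ 0)
¬z: Gödel ¬ of 0.43 = 0 (operand ≠ 0)
¬x: Gödel ¬ of 0.39 = 0 (operand ≠ 0)
(¬z ∧ ¬x) = min(0, 0) = 0
(x ∨ (¬z ∧ ¬x)) = max(0.39, 0) = 0.39
¬y: Gödel ¬ of 0.15 = 0 (operand ≠ 0)
((x ∨ (¬z ∧ ¬x)) ⊃ ¬y): 0.39 > 0, so result = 0
(¬((w ∧ ¬x) ⊃ (w ⊃ x)) ⊃ ((x ∨ (¬z ∧ ¬x)) ⊃ ¬y)): 0 ≤ 0, so result = 1
¬z: Gödel ¬ of 0.43 = 0 (operand ≠ 0)
¬x: Gödel ¬ of 0.39 = 0 (operand ≠ 0)
(¬z ∧ ¬x) = min(0, 0) = 0
(x ∨ (¬z ∧ ¬x)) = max(0.39, 0) = 0.39
¬y: Gödel ¬ of 0.15 = 0 (operand ≠ 0)
((x ∨ (¬z ∧ ¬x)) ⊃ ¬y): 0.39 > 0, so result = 0
¬x: Gödel ¬ of 0.39 = 0 (operand ≠ 0)
(w ∧ ¬x) = min(0.18, 0) = 0
(w ⊃ x): 0.18 ≤ 0.39, so result = 1
((w ∧ ¬x) ⊃ (w ⊃ x)): 0 ≤ 1, so result = 1
¬((w ∧ ¬x) ⊃ (w ⊃ x)): Gödel ¬ of 1 = 0 (operand ≠ 0)
(((x ∨ (¬z ∧ ¬x)) ⊃ ¬y) ⊃ ¬((w ∧ ¬x) ⊃ (w ⊃ x))): 0 ≤ 0, so result = 1
((¬((w ∧ ¬x) ⊃ (w ⊃ x)) ⊃ ((x ∨ (¬z ∧ ¬x)) ⊃ ¬y)) ∨ (((x ∨ (¬z ∧ ¬x)) ⊃ ¬y) ⊃ ¬((w ∧ ¬x) ⊃ (w ⊃ x)))) = max(1, 1) = 1

1.00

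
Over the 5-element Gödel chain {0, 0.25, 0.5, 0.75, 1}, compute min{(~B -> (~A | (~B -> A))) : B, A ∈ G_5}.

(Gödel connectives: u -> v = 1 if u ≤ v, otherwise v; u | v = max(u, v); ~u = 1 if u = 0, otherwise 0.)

0.25

The minimum is attained at B = 0, A = 0.25:
  ~B: Gödel ¬ of 0 = 1 (operand is 0)
  ~A: Gödel ¬ of 0.25 = 0 (operand ≠ 0)
  ~B: Gödel ¬ of 0 = 1 (operand is 0)
  (~B -> A): 1 > 0.25, so result = 0.25
  (~A | (~B -> A)) = max(0, 0.25) = 0.25
  (~B -> (~A | (~B -> A))): 1 > 0.25, so result = 0.25
Checking all 25 assignments confirms none give a value below 0.25.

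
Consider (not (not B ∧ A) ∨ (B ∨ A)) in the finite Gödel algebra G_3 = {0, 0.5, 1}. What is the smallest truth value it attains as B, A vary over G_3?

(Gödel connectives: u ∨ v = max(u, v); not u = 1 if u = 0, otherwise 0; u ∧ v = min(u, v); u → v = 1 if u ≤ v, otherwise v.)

The minimum is attained at B = 0, A = 0.5:
  not B: Gödel ¬ of 0 = 1 (operand is 0)
  (not B ∧ A) = min(1, 0.5) = 0.5
  not (not B ∧ A): Gödel ¬ of 0.5 = 0 (operand ≠ 0)
  (B ∨ A) = max(0, 0.5) = 0.5
  (not (not B ∧ A) ∨ (B ∨ A)) = max(0, 0.5) = 0.5
Checking all 9 assignments confirms none give a value below 0.50.

0.50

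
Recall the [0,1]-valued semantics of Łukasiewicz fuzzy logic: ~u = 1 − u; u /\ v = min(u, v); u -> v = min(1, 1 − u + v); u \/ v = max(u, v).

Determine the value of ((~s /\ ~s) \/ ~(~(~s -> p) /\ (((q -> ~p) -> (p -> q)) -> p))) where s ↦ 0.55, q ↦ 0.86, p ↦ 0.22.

0.78

~s: Łukasiewicz ¬ gives 1 − 0.55 = 0.45
~s: Łukasiewicz ¬ gives 1 − 0.55 = 0.45
(~s /\ ~s) = min(0.45, 0.45) = 0.45
~s: Łukasiewicz ¬ gives 1 − 0.55 = 0.45
(~s -> p): min(1, 1 − 0.45 + 0.22) = 0.77
~(~s -> p): Łukasiewicz ¬ gives 1 − 0.77 = 0.23
~p: Łukasiewicz ¬ gives 1 − 0.22 = 0.78
(q -> ~p): min(1, 1 − 0.86 + 0.78) = 0.92
(p -> q): min(1, 1 − 0.22 + 0.86) = 1
((q -> ~p) -> (p -> q)): min(1, 1 − 0.92 + 1) = 1
(((q -> ~p) -> (p -> q)) -> p): min(1, 1 − 1 + 0.22) = 0.22
(~(~s -> p) /\ (((q -> ~p) -> (p -> q)) -> p)) = min(0.23, 0.22) = 0.22
~(~(~s -> p) /\ (((q -> ~p) -> (p -> q)) -> p)): Łukasiewicz ¬ gives 1 − 0.22 = 0.78
((~s /\ ~s) \/ ~(~(~s -> p) /\ (((q -> ~p) -> (p -> q)) -> p))) = max(0.45, 0.78) = 0.78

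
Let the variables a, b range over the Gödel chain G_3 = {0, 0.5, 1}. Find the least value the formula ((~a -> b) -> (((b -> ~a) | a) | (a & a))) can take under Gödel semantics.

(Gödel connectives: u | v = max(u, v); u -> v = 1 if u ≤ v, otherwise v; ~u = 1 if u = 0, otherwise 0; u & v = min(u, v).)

The minimum is attained at a = 0.5, b = 0.5:
  ~a: Gödel ¬ of 0.5 = 0 (operand ≠ 0)
  (~a -> b): 0 ≤ 0.5, so result = 1
  ~a: Gödel ¬ of 0.5 = 0 (operand ≠ 0)
  (b -> ~a): 0.5 > 0, so result = 0
  ((b -> ~a) | a) = max(0, 0.5) = 0.5
  (a & a) = min(0.5, 0.5) = 0.5
  (((b -> ~a) | a) | (a & a)) = max(0.5, 0.5) = 0.5
  ((~a -> b) -> (((b -> ~a) | a) | (a & a))): 1 > 0.5, so result = 0.5
Checking all 9 assignments confirms none give a value below 0.50.

0.50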